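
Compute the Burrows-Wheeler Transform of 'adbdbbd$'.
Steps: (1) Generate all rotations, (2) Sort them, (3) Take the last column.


Rotations (sorted):
  0: $adbdbbd -> last char: d
  1: adbdbbd$ -> last char: $
  2: bbd$adbd -> last char: d
  3: bd$adbdb -> last char: b
  4: bdbbd$ad -> last char: d
  5: d$adbdbb -> last char: b
  6: dbbd$adb -> last char: b
  7: dbdbbd$a -> last char: a


BWT = d$dbdbba


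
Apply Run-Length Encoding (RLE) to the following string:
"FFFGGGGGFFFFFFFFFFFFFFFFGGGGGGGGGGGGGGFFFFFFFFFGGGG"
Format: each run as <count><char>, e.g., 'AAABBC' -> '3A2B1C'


Scanning runs left to right:
  i=0: run of 'F' x 3 -> '3F'
  i=3: run of 'G' x 5 -> '5G'
  i=8: run of 'F' x 16 -> '16F'
  i=24: run of 'G' x 14 -> '14G'
  i=38: run of 'F' x 9 -> '9F'
  i=47: run of 'G' x 4 -> '4G'

RLE = 3F5G16F14G9F4G


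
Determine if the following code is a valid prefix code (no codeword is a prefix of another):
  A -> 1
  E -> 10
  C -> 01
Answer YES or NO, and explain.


Checking each pair (does one codeword prefix another?):
  A='1' vs E='10': prefix -- VIOLATION

NO -- this is NOT a valid prefix code. A (1) is a prefix of E (10).


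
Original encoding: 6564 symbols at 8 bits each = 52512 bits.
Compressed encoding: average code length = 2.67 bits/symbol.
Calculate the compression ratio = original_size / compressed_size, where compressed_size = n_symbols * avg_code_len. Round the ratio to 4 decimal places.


original_size = n_symbols * orig_bits = 6564 * 8 = 52512 bits
compressed_size = n_symbols * avg_code_len = 6564 * 2.67 = 17525.88 bits
ratio = original_size / compressed_size = 52512 / 17525.88 = 2.9963

Compression ratio = 2.9963


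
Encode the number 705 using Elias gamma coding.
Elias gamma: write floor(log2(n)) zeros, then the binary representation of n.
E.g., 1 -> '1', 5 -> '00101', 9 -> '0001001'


num_bits = floor(log2(705)) + 1 = 10
leading_zeros = num_bits - 1 = 9
binary(705) = 1011000001

Elias gamma(705) = '000000000' + '1011000001' = 0000000001011000001 (19 bits)


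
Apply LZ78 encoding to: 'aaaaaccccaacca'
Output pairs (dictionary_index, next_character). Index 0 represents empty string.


LZ78 encoding steps:
Dictionary: {0: ''}
Step 1: w='' (idx 0), next='a' -> output (0, 'a'), add 'a' as idx 1
Step 2: w='a' (idx 1), next='a' -> output (1, 'a'), add 'aa' as idx 2
Step 3: w='aa' (idx 2), next='c' -> output (2, 'c'), add 'aac' as idx 3
Step 4: w='' (idx 0), next='c' -> output (0, 'c'), add 'c' as idx 4
Step 5: w='c' (idx 4), next='c' -> output (4, 'c'), add 'cc' as idx 5
Step 6: w='aac' (idx 3), next='c' -> output (3, 'c'), add 'aacc' as idx 6
Step 7: w='a' (idx 1), end of input -> output (1, '')


Encoded: [(0, 'a'), (1, 'a'), (2, 'c'), (0, 'c'), (4, 'c'), (3, 'c'), (1, '')]


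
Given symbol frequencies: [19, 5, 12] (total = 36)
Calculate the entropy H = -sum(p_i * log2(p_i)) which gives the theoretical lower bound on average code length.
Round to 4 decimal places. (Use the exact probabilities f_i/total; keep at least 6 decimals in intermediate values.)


Per-symbol terms -p_i * log2(p_i) with p_i = f_i/36:
  p = 19/36 = 0.527778: log2(p) = -0.921997, -p*log2(p) = 0.486610
  p = 5/36 = 0.138889: log2(p) = -2.847997, -p*log2(p) = 0.395555
  p = 12/36 = 0.333333: log2(p) = -1.584963, -p*log2(p) = 0.528321
H = 0.486610 + 0.395555 + 0.528321 = 1.410486

H = 1.4105 bits/symbol


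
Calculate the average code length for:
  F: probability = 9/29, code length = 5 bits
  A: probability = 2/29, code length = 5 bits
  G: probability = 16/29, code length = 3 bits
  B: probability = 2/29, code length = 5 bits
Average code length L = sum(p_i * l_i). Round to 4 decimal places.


Weighted contributions p_i * l_i:
  F: (9/29) * 5 = 45/29
  A: (2/29) * 5 = 10/29
  G: (16/29) * 3 = 48/29
  B: (2/29) * 5 = 10/29
Sum = (45 + 10 + 48 + 10)/29 = 113/29

L = 113/29 = 3.8966 bits/symbol


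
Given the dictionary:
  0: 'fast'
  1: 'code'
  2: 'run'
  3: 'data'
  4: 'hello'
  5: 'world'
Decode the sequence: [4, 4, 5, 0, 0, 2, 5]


Look up each index in the dictionary:
  4 -> 'hello'
  4 -> 'hello'
  5 -> 'world'
  0 -> 'fast'
  0 -> 'fast'
  2 -> 'run'
  5 -> 'world'

Decoded: "hello hello world fast fast run world"


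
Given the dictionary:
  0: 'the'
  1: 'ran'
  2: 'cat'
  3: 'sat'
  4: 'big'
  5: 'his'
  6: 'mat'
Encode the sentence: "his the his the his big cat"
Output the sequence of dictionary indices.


Look up each word in the dictionary:
  'his' -> 5
  'the' -> 0
  'his' -> 5
  'the' -> 0
  'his' -> 5
  'big' -> 4
  'cat' -> 2

Encoded: [5, 0, 5, 0, 5, 4, 2]


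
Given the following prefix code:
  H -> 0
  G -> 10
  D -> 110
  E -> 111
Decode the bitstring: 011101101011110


Decoding step by step:
Bits 0 -> H
Bits 111 -> E
Bits 0 -> H
Bits 110 -> D
Bits 10 -> G
Bits 111 -> E
Bits 10 -> G


Decoded message: HEHDGEG


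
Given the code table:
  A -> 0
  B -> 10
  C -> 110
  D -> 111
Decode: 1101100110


Decoding:
110 -> C
110 -> C
0 -> A
110 -> C


Result: CCAC


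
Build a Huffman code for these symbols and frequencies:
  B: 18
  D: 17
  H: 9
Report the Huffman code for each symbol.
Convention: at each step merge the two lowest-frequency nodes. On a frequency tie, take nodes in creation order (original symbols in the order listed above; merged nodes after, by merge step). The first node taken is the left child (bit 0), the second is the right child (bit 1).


Huffman tree construction:
Step 1: Merge H(9) + D(17) = 26
Step 2: Merge B(18) + (H+D)(26) = 44
Read each symbol's code off the tree from the root (left child = 0, right child = 1).

Codes:
  B: 0 (length 1)
  D: 11 (length 2)
  H: 10 (length 2)
Average code length: 70/44 = 1.5909 bits/symbol


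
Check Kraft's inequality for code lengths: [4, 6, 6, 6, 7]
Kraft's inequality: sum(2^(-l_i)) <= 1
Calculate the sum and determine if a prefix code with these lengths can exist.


Sum = 2^(-4) + 2^(-6) + 2^(-6) + 2^(-6) + 2^(-7)
    = 0.0625 + 0.015625 + 0.015625 + 0.015625 + 0.0078125
    = 15/128 = 0.1171875
Since 0.1171875 <= 1, Kraft's inequality IS satisfied.
A prefix code with these lengths CAN exist.

Kraft sum = 0.1171875. Satisfied.


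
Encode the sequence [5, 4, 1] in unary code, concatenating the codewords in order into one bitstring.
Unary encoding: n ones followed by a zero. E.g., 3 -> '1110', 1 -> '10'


Encode each number as n ones followed by a terminating 0:
  5 -> 111110 (6 bits)
  4 -> 11110 (5 bits)
  1 -> 10 (2 bits)
Total length = 6 + 5 + 2 = 13 bits.

Unary([5, 4, 1]) = 1111101111010 (13 bits)


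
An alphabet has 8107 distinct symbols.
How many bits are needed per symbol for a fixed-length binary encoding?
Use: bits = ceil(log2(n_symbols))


log2(8107) = 12.985
Bracket: 2^12 = 4096 < 8107 <= 2^13 = 8192
So ceil(log2(8107)) = 13

bits = ceil(log2(8107)) = ceil(12.985) = 13 bits


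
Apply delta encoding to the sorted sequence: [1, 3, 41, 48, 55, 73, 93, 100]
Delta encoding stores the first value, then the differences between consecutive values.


First value: 1
Deltas:
  3 - 1 = 2
  41 - 3 = 38
  48 - 41 = 7
  55 - 48 = 7
  73 - 55 = 18
  93 - 73 = 20
  100 - 93 = 7


Delta encoded: [1, 2, 38, 7, 7, 18, 20, 7]


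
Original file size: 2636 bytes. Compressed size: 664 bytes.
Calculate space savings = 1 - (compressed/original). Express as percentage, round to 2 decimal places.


ratio = compressed/original = 664/2636 = 0.251897
savings = 1 - ratio = 1 - 0.251897 = 0.748103
as a percentage: 0.748103 * 100 = 74.81%

Space savings = 1 - 664/2636 = 74.81%


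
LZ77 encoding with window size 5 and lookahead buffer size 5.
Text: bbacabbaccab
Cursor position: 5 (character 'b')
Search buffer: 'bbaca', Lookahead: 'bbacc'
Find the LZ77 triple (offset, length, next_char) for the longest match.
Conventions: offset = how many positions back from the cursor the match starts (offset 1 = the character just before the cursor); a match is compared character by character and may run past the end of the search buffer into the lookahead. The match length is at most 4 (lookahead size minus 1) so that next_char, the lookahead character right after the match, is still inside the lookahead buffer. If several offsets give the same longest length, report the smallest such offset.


Try each offset into the search buffer:
  offset=1 (pos 4, char 'a'): match length 0
  offset=2 (pos 3, char 'c'): match length 0
  offset=3 (pos 2, char 'a'): match length 0
  offset=4 (pos 1, char 'b'): match length 1
  offset=5 (pos 0, char 'b'): match length 4
Longest match has length 4 at offset 5.
next_char = character at position 5 + 4 = 9 -> 'c'

Best match: offset=5, length=4 (matching 'bbac' starting at position 0)
LZ77 triple: (5, 4, 'c')


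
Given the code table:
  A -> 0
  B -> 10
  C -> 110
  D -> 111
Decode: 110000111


Decoding:
110 -> C
0 -> A
0 -> A
0 -> A
111 -> D


Result: CAAAD


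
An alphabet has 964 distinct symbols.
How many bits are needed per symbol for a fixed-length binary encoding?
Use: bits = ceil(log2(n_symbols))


log2(964) = 9.9129
Bracket: 2^9 = 512 < 964 <= 2^10 = 1024
So ceil(log2(964)) = 10

bits = ceil(log2(964)) = ceil(9.9129) = 10 bits


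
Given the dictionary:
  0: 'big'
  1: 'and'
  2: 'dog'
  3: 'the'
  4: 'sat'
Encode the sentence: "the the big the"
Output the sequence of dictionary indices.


Look up each word in the dictionary:
  'the' -> 3
  'the' -> 3
  'big' -> 0
  'the' -> 3

Encoded: [3, 3, 0, 3]


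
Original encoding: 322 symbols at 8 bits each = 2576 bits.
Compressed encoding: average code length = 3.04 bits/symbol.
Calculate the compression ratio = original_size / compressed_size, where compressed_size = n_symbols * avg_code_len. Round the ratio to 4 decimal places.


original_size = n_symbols * orig_bits = 322 * 8 = 2576 bits
compressed_size = n_symbols * avg_code_len = 322 * 3.04 = 978.88 bits
ratio = original_size / compressed_size = 2576 / 978.88 = 2.6316

Compression ratio = 2.6316


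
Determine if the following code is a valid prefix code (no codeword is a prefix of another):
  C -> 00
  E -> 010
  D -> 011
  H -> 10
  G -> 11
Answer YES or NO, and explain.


Checking each pair (does one codeword prefix another?):
  C='00' vs E='010': no prefix
  C='00' vs D='011': no prefix
  C='00' vs H='10': no prefix
  C='00' vs G='11': no prefix
  E='010' vs C='00': no prefix
  E='010' vs D='011': no prefix
  E='010' vs H='10': no prefix
  E='010' vs G='11': no prefix
  D='011' vs C='00': no prefix
  D='011' vs E='010': no prefix
  D='011' vs H='10': no prefix
  D='011' vs G='11': no prefix
  H='10' vs C='00': no prefix
  H='10' vs E='010': no prefix
  H='10' vs D='011': no prefix
  H='10' vs G='11': no prefix
  G='11' vs C='00': no prefix
  G='11' vs E='010': no prefix
  G='11' vs D='011': no prefix
  G='11' vs H='10': no prefix
No violation found over all pairs.

YES -- this is a valid prefix code. No codeword is a prefix of any other codeword.


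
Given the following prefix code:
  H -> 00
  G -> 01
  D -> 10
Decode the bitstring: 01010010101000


Decoding step by step:
Bits 01 -> G
Bits 01 -> G
Bits 00 -> H
Bits 10 -> D
Bits 10 -> D
Bits 10 -> D
Bits 00 -> H


Decoded message: GGHDDDH


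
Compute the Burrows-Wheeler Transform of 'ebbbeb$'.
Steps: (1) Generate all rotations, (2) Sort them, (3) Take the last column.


Rotations (sorted):
  0: $ebbbeb -> last char: b
  1: b$ebbbe -> last char: e
  2: bbbeb$e -> last char: e
  3: bbeb$eb -> last char: b
  4: beb$ebb -> last char: b
  5: eb$ebbb -> last char: b
  6: ebbbeb$ -> last char: $


BWT = beebbb$


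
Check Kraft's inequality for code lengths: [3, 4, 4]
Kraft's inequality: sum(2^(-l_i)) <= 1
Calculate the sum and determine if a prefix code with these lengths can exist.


Sum = 2^(-3) + 2^(-4) + 2^(-4)
    = 0.125 + 0.0625 + 0.0625
    = 4/16 = 0.25
Since 0.25 <= 1, Kraft's inequality IS satisfied.
A prefix code with these lengths CAN exist.

Kraft sum = 0.25. Satisfied.


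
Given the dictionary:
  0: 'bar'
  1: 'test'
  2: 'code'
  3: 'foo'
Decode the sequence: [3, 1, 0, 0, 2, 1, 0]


Look up each index in the dictionary:
  3 -> 'foo'
  1 -> 'test'
  0 -> 'bar'
  0 -> 'bar'
  2 -> 'code'
  1 -> 'test'
  0 -> 'bar'

Decoded: "foo test bar bar code test bar"


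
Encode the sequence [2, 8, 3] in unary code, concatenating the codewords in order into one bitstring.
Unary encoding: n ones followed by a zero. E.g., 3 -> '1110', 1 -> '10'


Encode each number as n ones followed by a terminating 0:
  2 -> 110 (3 bits)
  8 -> 111111110 (9 bits)
  3 -> 1110 (4 bits)
Total length = 3 + 9 + 4 = 16 bits.

Unary([2, 8, 3]) = 1101111111101110 (16 bits)


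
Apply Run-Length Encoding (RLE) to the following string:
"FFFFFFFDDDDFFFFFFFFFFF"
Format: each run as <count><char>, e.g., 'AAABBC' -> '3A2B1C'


Scanning runs left to right:
  i=0: run of 'F' x 7 -> '7F'
  i=7: run of 'D' x 4 -> '4D'
  i=11: run of 'F' x 11 -> '11F'

RLE = 7F4D11F


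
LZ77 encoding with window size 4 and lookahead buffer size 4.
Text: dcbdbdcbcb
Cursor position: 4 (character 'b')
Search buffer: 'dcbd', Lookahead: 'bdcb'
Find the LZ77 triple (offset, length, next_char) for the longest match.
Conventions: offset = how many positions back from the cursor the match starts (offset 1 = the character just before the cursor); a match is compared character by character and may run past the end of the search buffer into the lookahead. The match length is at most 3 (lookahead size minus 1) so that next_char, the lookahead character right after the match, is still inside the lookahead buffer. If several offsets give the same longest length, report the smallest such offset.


Try each offset into the search buffer:
  offset=1 (pos 3, char 'd'): match length 0
  offset=2 (pos 2, char 'b'): match length 2
  offset=3 (pos 1, char 'c'): match length 0
  offset=4 (pos 0, char 'd'): match length 0
Longest match has length 2 at offset 2.
next_char = character at position 4 + 2 = 6 -> 'c'

Best match: offset=2, length=2 (matching 'bd' starting at position 2)
LZ77 triple: (2, 2, 'c')


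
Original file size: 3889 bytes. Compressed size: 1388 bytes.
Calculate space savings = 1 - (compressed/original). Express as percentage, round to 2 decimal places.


ratio = compressed/original = 1388/3889 = 0.356904
savings = 1 - ratio = 1 - 0.356904 = 0.643096
as a percentage: 0.643096 * 100 = 64.31%

Space savings = 1 - 1388/3889 = 64.31%


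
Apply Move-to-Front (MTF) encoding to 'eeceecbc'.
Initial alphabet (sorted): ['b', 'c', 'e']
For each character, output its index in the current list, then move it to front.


MTF encoding:
'e': index 2 in ['b', 'c', 'e'] -> ['e', 'b', 'c']
'e': index 0 in ['e', 'b', 'c'] -> ['e', 'b', 'c']
'c': index 2 in ['e', 'b', 'c'] -> ['c', 'e', 'b']
'e': index 1 in ['c', 'e', 'b'] -> ['e', 'c', 'b']
'e': index 0 in ['e', 'c', 'b'] -> ['e', 'c', 'b']
'c': index 1 in ['e', 'c', 'b'] -> ['c', 'e', 'b']
'b': index 2 in ['c', 'e', 'b'] -> ['b', 'c', 'e']
'c': index 1 in ['b', 'c', 'e'] -> ['c', 'b', 'e']


Output: [2, 0, 2, 1, 0, 1, 2, 1]


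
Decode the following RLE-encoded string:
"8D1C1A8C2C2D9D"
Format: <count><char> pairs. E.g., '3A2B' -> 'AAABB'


Expanding each <count><char> pair:
  8D -> 'DDDDDDDD'
  1C -> 'C'
  1A -> 'A'
  8C -> 'CCCCCCCC'
  2C -> 'CC'
  2D -> 'DD'
  9D -> 'DDDDDDDDD'

Decoded = DDDDDDDDCACCCCCCCCCCDDDDDDDDDDD


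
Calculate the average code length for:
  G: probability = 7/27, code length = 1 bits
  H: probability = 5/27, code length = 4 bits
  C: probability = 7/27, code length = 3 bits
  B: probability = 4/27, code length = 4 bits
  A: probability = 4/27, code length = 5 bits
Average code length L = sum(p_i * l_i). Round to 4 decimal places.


Weighted contributions p_i * l_i:
  G: (7/27) * 1 = 7/27
  H: (5/27) * 4 = 20/27
  C: (7/27) * 3 = 21/27
  B: (4/27) * 4 = 16/27
  A: (4/27) * 5 = 20/27
Sum = (7 + 20 + 21 + 16 + 20)/27 = 84/27

L = 84/27 = 3.1111 bits/symbol


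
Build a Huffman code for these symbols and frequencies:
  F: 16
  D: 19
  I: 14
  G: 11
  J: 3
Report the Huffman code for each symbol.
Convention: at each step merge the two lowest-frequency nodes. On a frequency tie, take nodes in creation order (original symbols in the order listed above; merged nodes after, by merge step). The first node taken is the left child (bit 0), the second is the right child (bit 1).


Huffman tree construction:
Step 1: Merge J(3) + G(11) = 14
Step 2: Merge I(14) + (J+G)(14) = 28
Step 3: Merge F(16) + D(19) = 35
Step 4: Merge (I+(J+G))(28) + (F+D)(35) = 63
Read each symbol's code off the tree from the root (left child = 0, right child = 1).

Codes:
  F: 10 (length 2)
  D: 11 (length 2)
  I: 00 (length 2)
  G: 011 (length 3)
  J: 010 (length 3)
Average code length: 140/63 = 2.2222 bits/symbol


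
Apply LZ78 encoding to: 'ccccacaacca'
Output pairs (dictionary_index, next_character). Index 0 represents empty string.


LZ78 encoding steps:
Dictionary: {0: ''}
Step 1: w='' (idx 0), next='c' -> output (0, 'c'), add 'c' as idx 1
Step 2: w='c' (idx 1), next='c' -> output (1, 'c'), add 'cc' as idx 2
Step 3: w='c' (idx 1), next='a' -> output (1, 'a'), add 'ca' as idx 3
Step 4: w='ca' (idx 3), next='a' -> output (3, 'a'), add 'caa' as idx 4
Step 5: w='cc' (idx 2), next='a' -> output (2, 'a'), add 'cca' as idx 5


Encoded: [(0, 'c'), (1, 'c'), (1, 'a'), (3, 'a'), (2, 'a')]


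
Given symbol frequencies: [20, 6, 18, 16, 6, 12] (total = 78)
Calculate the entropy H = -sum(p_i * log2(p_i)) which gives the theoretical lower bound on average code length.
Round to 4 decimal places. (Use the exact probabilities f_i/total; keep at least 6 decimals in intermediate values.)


Per-symbol terms -p_i * log2(p_i) with p_i = f_i/78:
  p = 20/78 = 0.256410: log2(p) = -1.963474, -p*log2(p) = 0.503455
  p = 6/78 = 0.076923: log2(p) = -3.700440, -p*log2(p) = 0.284649
  p = 18/78 = 0.230769: log2(p) = -2.115477, -p*log2(p) = 0.488187
  p = 16/78 = 0.205128: log2(p) = -2.285402, -p*log2(p) = 0.468800
  p = 6/78 = 0.076923: log2(p) = -3.700440, -p*log2(p) = 0.284649
  p = 12/78 = 0.153846: log2(p) = -2.700440, -p*log2(p) = 0.415452
H = 0.503455 + 0.284649 + 0.488187 + 0.468800 + 0.284649 + 0.415452 = 2.445192

H = 2.4452 bits/symbol


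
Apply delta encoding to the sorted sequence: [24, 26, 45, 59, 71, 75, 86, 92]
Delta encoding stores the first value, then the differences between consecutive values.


First value: 24
Deltas:
  26 - 24 = 2
  45 - 26 = 19
  59 - 45 = 14
  71 - 59 = 12
  75 - 71 = 4
  86 - 75 = 11
  92 - 86 = 6


Delta encoded: [24, 2, 19, 14, 12, 4, 11, 6]


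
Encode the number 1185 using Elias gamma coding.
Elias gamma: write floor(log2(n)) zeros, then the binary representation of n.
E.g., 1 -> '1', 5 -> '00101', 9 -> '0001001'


num_bits = floor(log2(1185)) + 1 = 11
leading_zeros = num_bits - 1 = 10
binary(1185) = 10010100001

Elias gamma(1185) = '0000000000' + '10010100001' = 000000000010010100001 (21 bits)


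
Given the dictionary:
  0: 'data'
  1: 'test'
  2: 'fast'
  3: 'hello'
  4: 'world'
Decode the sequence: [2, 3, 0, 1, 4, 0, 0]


Look up each index in the dictionary:
  2 -> 'fast'
  3 -> 'hello'
  0 -> 'data'
  1 -> 'test'
  4 -> 'world'
  0 -> 'data'
  0 -> 'data'

Decoded: "fast hello data test world data data"


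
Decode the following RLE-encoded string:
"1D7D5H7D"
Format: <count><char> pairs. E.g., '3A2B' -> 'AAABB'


Expanding each <count><char> pair:
  1D -> 'D'
  7D -> 'DDDDDDD'
  5H -> 'HHHHH'
  7D -> 'DDDDDDD'

Decoded = DDDDDDDDHHHHHDDDDDDD


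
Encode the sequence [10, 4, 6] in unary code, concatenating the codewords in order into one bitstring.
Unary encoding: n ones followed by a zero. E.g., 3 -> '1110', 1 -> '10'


Encode each number as n ones followed by a terminating 0:
  10 -> 11111111110 (11 bits)
  4 -> 11110 (5 bits)
  6 -> 1111110 (7 bits)
Total length = 11 + 5 + 7 = 23 bits.

Unary([10, 4, 6]) = 11111111110111101111110 (23 bits)


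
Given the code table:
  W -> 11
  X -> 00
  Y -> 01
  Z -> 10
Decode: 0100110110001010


Decoding:
01 -> Y
00 -> X
11 -> W
01 -> Y
10 -> Z
00 -> X
10 -> Z
10 -> Z


Result: YXWYZXZZ


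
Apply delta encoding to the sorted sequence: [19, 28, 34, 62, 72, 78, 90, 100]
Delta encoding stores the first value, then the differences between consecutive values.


First value: 19
Deltas:
  28 - 19 = 9
  34 - 28 = 6
  62 - 34 = 28
  72 - 62 = 10
  78 - 72 = 6
  90 - 78 = 12
  100 - 90 = 10


Delta encoded: [19, 9, 6, 28, 10, 6, 12, 10]


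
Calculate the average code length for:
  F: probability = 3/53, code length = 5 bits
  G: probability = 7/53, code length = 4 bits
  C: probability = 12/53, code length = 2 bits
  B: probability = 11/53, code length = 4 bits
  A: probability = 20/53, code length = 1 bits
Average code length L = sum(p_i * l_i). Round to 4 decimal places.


Weighted contributions p_i * l_i:
  F: (3/53) * 5 = 15/53
  G: (7/53) * 4 = 28/53
  C: (12/53) * 2 = 24/53
  B: (11/53) * 4 = 44/53
  A: (20/53) * 1 = 20/53
Sum = (15 + 28 + 24 + 44 + 20)/53 = 131/53

L = 131/53 = 2.4717 bits/symbol


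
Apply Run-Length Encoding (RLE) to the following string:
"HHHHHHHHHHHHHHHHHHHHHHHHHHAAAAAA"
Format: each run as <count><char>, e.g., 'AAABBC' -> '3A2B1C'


Scanning runs left to right:
  i=0: run of 'H' x 26 -> '26H'
  i=26: run of 'A' x 6 -> '6A'

RLE = 26H6A


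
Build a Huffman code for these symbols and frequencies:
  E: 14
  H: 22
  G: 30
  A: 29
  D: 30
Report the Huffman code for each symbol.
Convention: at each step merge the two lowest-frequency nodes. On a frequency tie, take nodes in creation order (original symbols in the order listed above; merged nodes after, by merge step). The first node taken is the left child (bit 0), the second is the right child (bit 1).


Huffman tree construction:
Step 1: Merge E(14) + H(22) = 36
Step 2: Merge A(29) + G(30) = 59
Step 3: Merge D(30) + (E+H)(36) = 66
Step 4: Merge (A+G)(59) + (D+(E+H))(66) = 125
Read each symbol's code off the tree from the root (left child = 0, right child = 1).

Codes:
  E: 110 (length 3)
  H: 111 (length 3)
  G: 01 (length 2)
  A: 00 (length 2)
  D: 10 (length 2)
Average code length: 286/125 = 2.2880 bits/symbol


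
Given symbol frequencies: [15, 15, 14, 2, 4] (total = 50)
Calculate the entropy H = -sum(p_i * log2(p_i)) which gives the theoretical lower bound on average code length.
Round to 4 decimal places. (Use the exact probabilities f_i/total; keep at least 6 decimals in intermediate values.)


Per-symbol terms -p_i * log2(p_i) with p_i = f_i/50:
  p = 15/50 = 0.300000: log2(p) = -1.736966, -p*log2(p) = 0.521090
  p = 15/50 = 0.300000: log2(p) = -1.736966, -p*log2(p) = 0.521090
  p = 14/50 = 0.280000: log2(p) = -1.836501, -p*log2(p) = 0.514220
  p = 2/50 = 0.040000: log2(p) = -4.643856, -p*log2(p) = 0.185754
  p = 4/50 = 0.080000: log2(p) = -3.643856, -p*log2(p) = 0.291508
H = 0.521090 + 0.521090 + 0.514220 + 0.185754 + 0.291508 = 2.033662

H = 2.0337 bits/symbol


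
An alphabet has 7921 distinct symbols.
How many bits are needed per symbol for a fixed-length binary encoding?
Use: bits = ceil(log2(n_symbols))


log2(7921) = 12.9515
Bracket: 2^12 = 4096 < 7921 <= 2^13 = 8192
So ceil(log2(7921)) = 13

bits = ceil(log2(7921)) = ceil(12.9515) = 13 bits


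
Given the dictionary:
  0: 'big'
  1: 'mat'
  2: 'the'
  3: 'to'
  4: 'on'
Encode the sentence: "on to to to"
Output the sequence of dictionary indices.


Look up each word in the dictionary:
  'on' -> 4
  'to' -> 3
  'to' -> 3
  'to' -> 3

Encoded: [4, 3, 3, 3]


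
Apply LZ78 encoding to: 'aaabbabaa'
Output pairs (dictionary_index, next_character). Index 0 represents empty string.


LZ78 encoding steps:
Dictionary: {0: ''}
Step 1: w='' (idx 0), next='a' -> output (0, 'a'), add 'a' as idx 1
Step 2: w='a' (idx 1), next='a' -> output (1, 'a'), add 'aa' as idx 2
Step 3: w='' (idx 0), next='b' -> output (0, 'b'), add 'b' as idx 3
Step 4: w='b' (idx 3), next='a' -> output (3, 'a'), add 'ba' as idx 4
Step 5: w='ba' (idx 4), next='a' -> output (4, 'a'), add 'baa' as idx 5


Encoded: [(0, 'a'), (1, 'a'), (0, 'b'), (3, 'a'), (4, 'a')]


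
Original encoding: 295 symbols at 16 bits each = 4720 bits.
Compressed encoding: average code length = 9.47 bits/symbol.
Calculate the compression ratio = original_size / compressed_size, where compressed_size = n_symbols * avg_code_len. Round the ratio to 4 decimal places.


original_size = n_symbols * orig_bits = 295 * 16 = 4720 bits
compressed_size = n_symbols * avg_code_len = 295 * 9.47 = 2793.65 bits
ratio = original_size / compressed_size = 4720 / 2793.65 = 1.6895

Compression ratio = 1.6895


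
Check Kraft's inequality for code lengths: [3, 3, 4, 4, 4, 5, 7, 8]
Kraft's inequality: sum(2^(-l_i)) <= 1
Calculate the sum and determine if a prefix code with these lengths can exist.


Sum = 2^(-3) + 2^(-3) + 2^(-4) + 2^(-4) + 2^(-4) + 2^(-5) + 2^(-7) + 2^(-8)
    = 0.125 + 0.125 + 0.0625 + 0.0625 + 0.0625 + 0.03125 + 0.0078125 + 0.00390625
    = 123/256 = 0.48046875
Since 0.48046875 <= 1, Kraft's inequality IS satisfied.
A prefix code with these lengths CAN exist.

Kraft sum = 0.48046875. Satisfied.


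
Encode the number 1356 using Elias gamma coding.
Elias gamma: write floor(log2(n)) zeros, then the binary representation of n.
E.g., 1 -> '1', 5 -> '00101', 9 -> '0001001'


num_bits = floor(log2(1356)) + 1 = 11
leading_zeros = num_bits - 1 = 10
binary(1356) = 10101001100

Elias gamma(1356) = '0000000000' + '10101001100' = 000000000010101001100 (21 bits)


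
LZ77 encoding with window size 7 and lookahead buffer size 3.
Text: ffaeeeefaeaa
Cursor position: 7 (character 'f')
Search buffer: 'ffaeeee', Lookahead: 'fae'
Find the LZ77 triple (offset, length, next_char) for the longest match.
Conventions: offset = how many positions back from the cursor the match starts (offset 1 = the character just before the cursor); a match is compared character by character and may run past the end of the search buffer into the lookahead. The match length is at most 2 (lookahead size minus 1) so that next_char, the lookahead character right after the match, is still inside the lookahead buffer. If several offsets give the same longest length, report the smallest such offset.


Try each offset into the search buffer:
  offset=1 (pos 6, char 'e'): match length 0
  offset=2 (pos 5, char 'e'): match length 0
  offset=3 (pos 4, char 'e'): match length 0
  offset=4 (pos 3, char 'e'): match length 0
  offset=5 (pos 2, char 'a'): match length 0
  offset=6 (pos 1, char 'f'): match length 2
  offset=7 (pos 0, char 'f'): match length 1
Longest match has length 2 at offset 6.
next_char = character at position 7 + 2 = 9 -> 'e'

Best match: offset=6, length=2 (matching 'fa' starting at position 1)
LZ77 triple: (6, 2, 'e')


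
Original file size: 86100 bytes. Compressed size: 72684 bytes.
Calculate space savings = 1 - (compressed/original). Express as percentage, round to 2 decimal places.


ratio = compressed/original = 72684/86100 = 0.844181
savings = 1 - ratio = 1 - 0.844181 = 0.155819
as a percentage: 0.155819 * 100 = 15.58%

Space savings = 1 - 72684/86100 = 15.58%


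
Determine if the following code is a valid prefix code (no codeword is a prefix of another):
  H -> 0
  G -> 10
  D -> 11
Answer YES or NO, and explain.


Checking each pair (does one codeword prefix another?):
  H='0' vs G='10': no prefix
  H='0' vs D='11': no prefix
  G='10' vs H='0': no prefix
  G='10' vs D='11': no prefix
  D='11' vs H='0': no prefix
  D='11' vs G='10': no prefix
No violation found over all pairs.

YES -- this is a valid prefix code. No codeword is a prefix of any other codeword.


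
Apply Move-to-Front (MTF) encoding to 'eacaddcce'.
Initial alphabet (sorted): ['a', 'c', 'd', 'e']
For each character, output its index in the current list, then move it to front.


MTF encoding:
'e': index 3 in ['a', 'c', 'd', 'e'] -> ['e', 'a', 'c', 'd']
'a': index 1 in ['e', 'a', 'c', 'd'] -> ['a', 'e', 'c', 'd']
'c': index 2 in ['a', 'e', 'c', 'd'] -> ['c', 'a', 'e', 'd']
'a': index 1 in ['c', 'a', 'e', 'd'] -> ['a', 'c', 'e', 'd']
'd': index 3 in ['a', 'c', 'e', 'd'] -> ['d', 'a', 'c', 'e']
'd': index 0 in ['d', 'a', 'c', 'e'] -> ['d', 'a', 'c', 'e']
'c': index 2 in ['d', 'a', 'c', 'e'] -> ['c', 'd', 'a', 'e']
'c': index 0 in ['c', 'd', 'a', 'e'] -> ['c', 'd', 'a', 'e']
'e': index 3 in ['c', 'd', 'a', 'e'] -> ['e', 'c', 'd', 'a']


Output: [3, 1, 2, 1, 3, 0, 2, 0, 3]


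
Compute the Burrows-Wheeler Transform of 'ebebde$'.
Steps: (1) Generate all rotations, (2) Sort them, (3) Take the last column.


Rotations (sorted):
  0: $ebebde -> last char: e
  1: bde$ebe -> last char: e
  2: bebde$e -> last char: e
  3: de$ebeb -> last char: b
  4: e$ebebd -> last char: d
  5: ebde$eb -> last char: b
  6: ebebde$ -> last char: $


BWT = eeebdb$


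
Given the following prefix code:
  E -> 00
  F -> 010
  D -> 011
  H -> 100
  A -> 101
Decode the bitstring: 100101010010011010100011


Decoding step by step:
Bits 100 -> H
Bits 101 -> A
Bits 010 -> F
Bits 010 -> F
Bits 011 -> D
Bits 010 -> F
Bits 100 -> H
Bits 011 -> D


Decoded message: HAFFDFHD


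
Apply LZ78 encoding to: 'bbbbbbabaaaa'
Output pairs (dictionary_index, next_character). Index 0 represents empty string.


LZ78 encoding steps:
Dictionary: {0: ''}
Step 1: w='' (idx 0), next='b' -> output (0, 'b'), add 'b' as idx 1
Step 2: w='b' (idx 1), next='b' -> output (1, 'b'), add 'bb' as idx 2
Step 3: w='bb' (idx 2), next='b' -> output (2, 'b'), add 'bbb' as idx 3
Step 4: w='' (idx 0), next='a' -> output (0, 'a'), add 'a' as idx 4
Step 5: w='b' (idx 1), next='a' -> output (1, 'a'), add 'ba' as idx 5
Step 6: w='a' (idx 4), next='a' -> output (4, 'a'), add 'aa' as idx 6
Step 7: w='a' (idx 4), end of input -> output (4, '')


Encoded: [(0, 'b'), (1, 'b'), (2, 'b'), (0, 'a'), (1, 'a'), (4, 'a'), (4, '')]


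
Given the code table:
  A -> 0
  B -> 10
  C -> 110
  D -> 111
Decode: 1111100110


Decoding:
111 -> D
110 -> C
0 -> A
110 -> C


Result: DCAC


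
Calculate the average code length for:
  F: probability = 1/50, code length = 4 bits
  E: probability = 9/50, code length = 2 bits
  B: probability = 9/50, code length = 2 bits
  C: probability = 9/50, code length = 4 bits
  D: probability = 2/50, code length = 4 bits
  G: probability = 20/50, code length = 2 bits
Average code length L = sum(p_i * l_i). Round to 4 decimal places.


Weighted contributions p_i * l_i:
  F: (1/50) * 4 = 4/50
  E: (9/50) * 2 = 18/50
  B: (9/50) * 2 = 18/50
  C: (9/50) * 4 = 36/50
  D: (2/50) * 4 = 8/50
  G: (20/50) * 2 = 40/50
Sum = (4 + 18 + 18 + 36 + 8 + 40)/50 = 124/50

L = 124/50 = 2.4800 bits/symbol


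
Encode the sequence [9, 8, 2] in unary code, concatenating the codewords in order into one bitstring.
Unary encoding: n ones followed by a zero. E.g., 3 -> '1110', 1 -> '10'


Encode each number as n ones followed by a terminating 0:
  9 -> 1111111110 (10 bits)
  8 -> 111111110 (9 bits)
  2 -> 110 (3 bits)
Total length = 10 + 9 + 3 = 22 bits.

Unary([9, 8, 2]) = 1111111110111111110110 (22 bits)


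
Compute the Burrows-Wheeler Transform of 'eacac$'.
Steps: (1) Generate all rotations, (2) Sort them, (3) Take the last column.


Rotations (sorted):
  0: $eacac -> last char: c
  1: ac$eac -> last char: c
  2: acac$e -> last char: e
  3: c$eaca -> last char: a
  4: cac$ea -> last char: a
  5: eacac$ -> last char: $


BWT = cceaa$


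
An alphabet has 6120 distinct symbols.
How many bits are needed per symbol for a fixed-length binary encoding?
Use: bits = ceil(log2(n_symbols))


log2(6120) = 12.5793
Bracket: 2^12 = 4096 < 6120 <= 2^13 = 8192
So ceil(log2(6120)) = 13

bits = ceil(log2(6120)) = ceil(12.5793) = 13 bits


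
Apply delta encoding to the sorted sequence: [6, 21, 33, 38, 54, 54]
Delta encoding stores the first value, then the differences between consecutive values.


First value: 6
Deltas:
  21 - 6 = 15
  33 - 21 = 12
  38 - 33 = 5
  54 - 38 = 16
  54 - 54 = 0


Delta encoded: [6, 15, 12, 5, 16, 0]


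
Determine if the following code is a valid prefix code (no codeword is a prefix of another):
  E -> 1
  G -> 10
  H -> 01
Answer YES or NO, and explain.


Checking each pair (does one codeword prefix another?):
  E='1' vs G='10': prefix -- VIOLATION

NO -- this is NOT a valid prefix code. E (1) is a prefix of G (10).


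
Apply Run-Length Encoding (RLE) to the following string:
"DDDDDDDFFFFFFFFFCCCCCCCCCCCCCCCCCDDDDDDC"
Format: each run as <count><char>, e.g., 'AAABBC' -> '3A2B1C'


Scanning runs left to right:
  i=0: run of 'D' x 7 -> '7D'
  i=7: run of 'F' x 9 -> '9F'
  i=16: run of 'C' x 17 -> '17C'
  i=33: run of 'D' x 6 -> '6D'
  i=39: run of 'C' x 1 -> '1C'

RLE = 7D9F17C6D1C


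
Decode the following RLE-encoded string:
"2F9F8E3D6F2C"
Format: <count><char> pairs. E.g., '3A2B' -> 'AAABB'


Expanding each <count><char> pair:
  2F -> 'FF'
  9F -> 'FFFFFFFFF'
  8E -> 'EEEEEEEE'
  3D -> 'DDD'
  6F -> 'FFFFFF'
  2C -> 'CC'

Decoded = FFFFFFFFFFFEEEEEEEEDDDFFFFFFCC


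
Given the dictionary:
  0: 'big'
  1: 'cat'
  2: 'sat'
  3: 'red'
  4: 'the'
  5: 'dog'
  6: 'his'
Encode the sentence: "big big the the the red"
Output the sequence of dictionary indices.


Look up each word in the dictionary:
  'big' -> 0
  'big' -> 0
  'the' -> 4
  'the' -> 4
  'the' -> 4
  'red' -> 3

Encoded: [0, 0, 4, 4, 4, 3]


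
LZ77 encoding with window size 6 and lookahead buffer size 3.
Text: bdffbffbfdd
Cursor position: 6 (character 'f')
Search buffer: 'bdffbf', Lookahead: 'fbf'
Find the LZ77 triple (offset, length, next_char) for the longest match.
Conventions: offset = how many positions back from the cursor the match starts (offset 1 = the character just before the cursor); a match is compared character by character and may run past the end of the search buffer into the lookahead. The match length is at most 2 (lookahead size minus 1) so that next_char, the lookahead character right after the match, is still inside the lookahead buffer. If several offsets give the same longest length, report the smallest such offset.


Try each offset into the search buffer:
  offset=1 (pos 5, char 'f'): match length 1
  offset=2 (pos 4, char 'b'): match length 0
  offset=3 (pos 3, char 'f'): match length 2
  offset=4 (pos 2, char 'f'): match length 1
  offset=5 (pos 1, char 'd'): match length 0
  offset=6 (pos 0, char 'b'): match length 0
Longest match has length 2 at offset 3.
next_char = character at position 6 + 2 = 8 -> 'f'

Best match: offset=3, length=2 (matching 'fb' starting at position 3)
LZ77 triple: (3, 2, 'f')


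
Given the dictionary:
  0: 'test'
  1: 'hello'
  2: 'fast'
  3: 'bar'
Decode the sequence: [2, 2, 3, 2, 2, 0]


Look up each index in the dictionary:
  2 -> 'fast'
  2 -> 'fast'
  3 -> 'bar'
  2 -> 'fast'
  2 -> 'fast'
  0 -> 'test'

Decoded: "fast fast bar fast fast test"


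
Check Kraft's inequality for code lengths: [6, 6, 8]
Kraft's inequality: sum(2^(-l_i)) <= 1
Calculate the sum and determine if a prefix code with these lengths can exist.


Sum = 2^(-6) + 2^(-6) + 2^(-8)
    = 0.015625 + 0.015625 + 0.00390625
    = 9/256 = 0.03515625
Since 0.03515625 <= 1, Kraft's inequality IS satisfied.
A prefix code with these lengths CAN exist.

Kraft sum = 0.03515625. Satisfied.


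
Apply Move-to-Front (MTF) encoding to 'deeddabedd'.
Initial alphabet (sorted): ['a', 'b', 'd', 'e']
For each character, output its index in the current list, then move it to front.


MTF encoding:
'd': index 2 in ['a', 'b', 'd', 'e'] -> ['d', 'a', 'b', 'e']
'e': index 3 in ['d', 'a', 'b', 'e'] -> ['e', 'd', 'a', 'b']
'e': index 0 in ['e', 'd', 'a', 'b'] -> ['e', 'd', 'a', 'b']
'd': index 1 in ['e', 'd', 'a', 'b'] -> ['d', 'e', 'a', 'b']
'd': index 0 in ['d', 'e', 'a', 'b'] -> ['d', 'e', 'a', 'b']
'a': index 2 in ['d', 'e', 'a', 'b'] -> ['a', 'd', 'e', 'b']
'b': index 3 in ['a', 'd', 'e', 'b'] -> ['b', 'a', 'd', 'e']
'e': index 3 in ['b', 'a', 'd', 'e'] -> ['e', 'b', 'a', 'd']
'd': index 3 in ['e', 'b', 'a', 'd'] -> ['d', 'e', 'b', 'a']
'd': index 0 in ['d', 'e', 'b', 'a'] -> ['d', 'e', 'b', 'a']


Output: [2, 3, 0, 1, 0, 2, 3, 3, 3, 0]


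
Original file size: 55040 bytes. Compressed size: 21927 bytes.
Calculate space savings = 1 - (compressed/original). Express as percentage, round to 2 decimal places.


ratio = compressed/original = 21927/55040 = 0.398383
savings = 1 - ratio = 1 - 0.398383 = 0.601617
as a percentage: 0.601617 * 100 = 60.16%

Space savings = 1 - 21927/55040 = 60.16%


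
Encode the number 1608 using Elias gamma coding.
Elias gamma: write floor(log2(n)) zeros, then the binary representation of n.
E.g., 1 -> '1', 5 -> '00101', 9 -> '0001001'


num_bits = floor(log2(1608)) + 1 = 11
leading_zeros = num_bits - 1 = 10
binary(1608) = 11001001000

Elias gamma(1608) = '0000000000' + '11001001000' = 000000000011001001000 (21 bits)


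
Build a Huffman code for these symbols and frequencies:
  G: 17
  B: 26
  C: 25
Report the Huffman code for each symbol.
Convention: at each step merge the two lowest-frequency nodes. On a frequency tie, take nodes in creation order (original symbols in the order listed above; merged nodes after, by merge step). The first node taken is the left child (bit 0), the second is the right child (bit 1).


Huffman tree construction:
Step 1: Merge G(17) + C(25) = 42
Step 2: Merge B(26) + (G+C)(42) = 68
Read each symbol's code off the tree from the root (left child = 0, right child = 1).

Codes:
  G: 10 (length 2)
  B: 0 (length 1)
  C: 11 (length 2)
Average code length: 110/68 = 1.6176 bits/symbol


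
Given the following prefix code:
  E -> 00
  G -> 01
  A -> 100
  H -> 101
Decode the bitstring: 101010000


Decoding step by step:
Bits 101 -> H
Bits 01 -> G
Bits 00 -> E
Bits 00 -> E


Decoded message: HGEE


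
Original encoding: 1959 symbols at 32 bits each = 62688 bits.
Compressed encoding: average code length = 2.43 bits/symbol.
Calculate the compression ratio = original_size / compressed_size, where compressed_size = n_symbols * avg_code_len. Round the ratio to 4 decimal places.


original_size = n_symbols * orig_bits = 1959 * 32 = 62688 bits
compressed_size = n_symbols * avg_code_len = 1959 * 2.43 = 4760.37 bits
ratio = original_size / compressed_size = 62688 / 4760.37 = 13.1687

Compression ratio = 13.1687


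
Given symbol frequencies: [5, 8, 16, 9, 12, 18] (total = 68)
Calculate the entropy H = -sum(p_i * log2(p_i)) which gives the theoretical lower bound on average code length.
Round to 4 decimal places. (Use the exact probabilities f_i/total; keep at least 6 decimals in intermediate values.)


Per-symbol terms -p_i * log2(p_i) with p_i = f_i/68:
  p = 5/68 = 0.073529: log2(p) = -3.765535, -p*log2(p) = 0.276878
  p = 8/68 = 0.117647: log2(p) = -3.087463, -p*log2(p) = 0.363231
  p = 16/68 = 0.235294: log2(p) = -2.087463, -p*log2(p) = 0.491168
  p = 9/68 = 0.132353: log2(p) = -2.917538, -p*log2(p) = 0.386145
  p = 12/68 = 0.176471: log2(p) = -2.502500, -p*log2(p) = 0.441618
  p = 18/68 = 0.264706: log2(p) = -1.917538, -p*log2(p) = 0.507584
H = 0.276878 + 0.363231 + 0.491168 + 0.386145 + 0.441618 + 0.507584 = 2.466624

H = 2.4666 bits/symbol


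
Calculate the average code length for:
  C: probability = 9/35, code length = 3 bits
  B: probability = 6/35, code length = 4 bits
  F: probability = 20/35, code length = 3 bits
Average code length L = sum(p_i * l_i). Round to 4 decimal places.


Weighted contributions p_i * l_i:
  C: (9/35) * 3 = 27/35
  B: (6/35) * 4 = 24/35
  F: (20/35) * 3 = 60/35
Sum = (27 + 24 + 60)/35 = 111/35

L = 111/35 = 3.1714 bits/symbol


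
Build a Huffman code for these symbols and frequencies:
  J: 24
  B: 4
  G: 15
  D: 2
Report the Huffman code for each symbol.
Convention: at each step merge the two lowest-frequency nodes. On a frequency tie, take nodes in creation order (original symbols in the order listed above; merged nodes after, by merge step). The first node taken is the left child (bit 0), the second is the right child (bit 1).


Huffman tree construction:
Step 1: Merge D(2) + B(4) = 6
Step 2: Merge (D+B)(6) + G(15) = 21
Step 3: Merge ((D+B)+G)(21) + J(24) = 45
Read each symbol's code off the tree from the root (left child = 0, right child = 1).

Codes:
  J: 1 (length 1)
  B: 001 (length 3)
  G: 01 (length 2)
  D: 000 (length 3)
Average code length: 72/45 = 1.6000 bits/symbol
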